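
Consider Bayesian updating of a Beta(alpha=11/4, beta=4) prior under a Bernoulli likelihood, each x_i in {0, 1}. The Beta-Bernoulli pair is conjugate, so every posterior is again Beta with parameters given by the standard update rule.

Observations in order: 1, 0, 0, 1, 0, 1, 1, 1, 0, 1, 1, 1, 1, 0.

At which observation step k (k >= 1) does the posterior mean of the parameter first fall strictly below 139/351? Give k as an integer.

k = 3

obs 1: x=1 → posterior Beta(15/4, 4)
obs 2: x=0 → posterior Beta(15/4, 5)
obs 3: x=0 → posterior Beta(15/4, 6)
obs 4: x=1 → posterior Beta(19/4, 6)
obs 5: x=0 → posterior Beta(19/4, 7)
obs 6: x=1 → posterior Beta(23/4, 7)
obs 7: x=1 → posterior Beta(27/4, 7)
obs 8: x=1 → posterior Beta(31/4, 7)
obs 9: x=0 → posterior Beta(31/4, 8)
obs 10: x=1 → posterior Beta(35/4, 8)
obs 11: x=1 → posterior Beta(39/4, 8)
obs 12: x=1 → posterior Beta(43/4, 8)
obs 13: x=1 → posterior Beta(47/4, 8)
obs 14: x=0 → posterior Beta(47/4, 9)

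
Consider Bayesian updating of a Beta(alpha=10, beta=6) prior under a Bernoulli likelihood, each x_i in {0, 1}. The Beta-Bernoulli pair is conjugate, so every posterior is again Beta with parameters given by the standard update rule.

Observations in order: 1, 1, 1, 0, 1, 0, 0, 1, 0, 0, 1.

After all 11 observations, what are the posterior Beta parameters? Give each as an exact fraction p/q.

alpha=16, beta=11

obs 1: x=1 → posterior Beta(11, 6)
obs 2: x=1 → posterior Beta(12, 6)
obs 3: x=1 → posterior Beta(13, 6)
obs 4: x=0 → posterior Beta(13, 7)
obs 5: x=1 → posterior Beta(14, 7)
obs 6: x=0 → posterior Beta(14, 8)
obs 7: x=0 → posterior Beta(14, 9)
obs 8: x=1 → posterior Beta(15, 9)
obs 9: x=0 → posterior Beta(15, 10)
obs 10: x=0 → posterior Beta(15, 11)
obs 11: x=1 → posterior Beta(16, 11)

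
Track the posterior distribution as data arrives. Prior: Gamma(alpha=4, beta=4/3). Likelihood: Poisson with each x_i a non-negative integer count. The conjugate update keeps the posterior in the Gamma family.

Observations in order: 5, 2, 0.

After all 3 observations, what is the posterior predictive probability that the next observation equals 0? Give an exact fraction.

obs 1: x=5 → posterior Gamma(9, 7/3)
obs 2: x=2 → posterior Gamma(11, 10/3)
obs 3: x=0 → posterior Gamma(11, 13/3)

1792160394037/17592186044416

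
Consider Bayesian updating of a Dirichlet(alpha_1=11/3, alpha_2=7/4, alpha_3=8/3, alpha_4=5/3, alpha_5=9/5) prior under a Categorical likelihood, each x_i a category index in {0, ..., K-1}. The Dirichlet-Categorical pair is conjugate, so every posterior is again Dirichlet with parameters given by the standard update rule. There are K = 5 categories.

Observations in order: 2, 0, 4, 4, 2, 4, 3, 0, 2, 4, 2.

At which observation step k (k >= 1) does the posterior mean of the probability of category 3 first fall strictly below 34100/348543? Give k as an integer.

k = 6

obs 1: x=2 → posterior Dirichlet(11/3, 7/4, 11/3, 5/3, 9/5)
obs 2: x=0 → posterior Dirichlet(14/3, 7/4, 11/3, 5/3, 9/5)
obs 3: x=4 → posterior Dirichlet(14/3, 7/4, 11/3, 5/3, 14/5)
obs 4: x=4 → posterior Dirichlet(14/3, 7/4, 11/3, 5/3, 19/5)
obs 5: x=2 → posterior Dirichlet(14/3, 7/4, 14/3, 5/3, 19/5)
obs 6: x=4 → posterior Dirichlet(14/3, 7/4, 14/3, 5/3, 24/5)
obs 7: x=3 → posterior Dirichlet(14/3, 7/4, 14/3, 8/3, 24/5)
obs 8: x=0 → posterior Dirichlet(17/3, 7/4, 14/3, 8/3, 24/5)
obs 9: x=2 → posterior Dirichlet(17/3, 7/4, 17/3, 8/3, 24/5)
obs 10: x=4 → posterior Dirichlet(17/3, 7/4, 17/3, 8/3, 29/5)
obs 11: x=2 → posterior Dirichlet(17/3, 7/4, 20/3, 8/3, 29/5)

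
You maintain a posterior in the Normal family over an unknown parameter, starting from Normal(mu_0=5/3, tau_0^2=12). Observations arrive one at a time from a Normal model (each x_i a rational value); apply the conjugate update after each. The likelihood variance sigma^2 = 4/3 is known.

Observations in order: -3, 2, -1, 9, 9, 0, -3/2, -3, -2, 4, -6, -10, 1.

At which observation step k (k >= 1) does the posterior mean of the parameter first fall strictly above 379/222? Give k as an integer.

k = 4

obs 1: x=-3 → posterior Normal(-38/15, 6/5)
obs 2: x=2 → posterior Normal(-22/57, 12/19)
obs 3: x=-1 → posterior Normal(-7/12, 3/7)
obs 4: x=9 → posterior Normal(194/111, 12/37)
obs 5: x=9 → posterior Normal(19/6, 6/23)
obs 6: x=0 → posterior Normal(437/165, 12/55)
obs 7: x=-3/2 → posterior Normal(793/384, 3/16)
obs 8: x=-3 → posterior Normal(631/438, 12/73)
obs 9: x=-2 → posterior Normal(523/492, 6/41)
obs 10: x=4 → posterior Normal(739/546, 12/91)
obs 11: x=-6 → posterior Normal(83/120, 3/25)
obs 12: x=-10 → posterior Normal(-125/654, 12/109)
obs 13: x=1 → posterior Normal(-71/708, 6/59)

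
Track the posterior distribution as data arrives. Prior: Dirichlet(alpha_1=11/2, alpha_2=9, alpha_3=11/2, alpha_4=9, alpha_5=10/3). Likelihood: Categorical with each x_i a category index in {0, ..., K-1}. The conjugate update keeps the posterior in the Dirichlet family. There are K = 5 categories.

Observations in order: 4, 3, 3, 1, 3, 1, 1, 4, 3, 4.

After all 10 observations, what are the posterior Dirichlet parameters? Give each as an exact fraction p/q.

obs 1: x=4 → posterior Dirichlet(11/2, 9, 11/2, 9, 13/3)
obs 2: x=3 → posterior Dirichlet(11/2, 9, 11/2, 10, 13/3)
obs 3: x=3 → posterior Dirichlet(11/2, 9, 11/2, 11, 13/3)
obs 4: x=1 → posterior Dirichlet(11/2, 10, 11/2, 11, 13/3)
obs 5: x=3 → posterior Dirichlet(11/2, 10, 11/2, 12, 13/3)
obs 6: x=1 → posterior Dirichlet(11/2, 11, 11/2, 12, 13/3)
obs 7: x=1 → posterior Dirichlet(11/2, 12, 11/2, 12, 13/3)
obs 8: x=4 → posterior Dirichlet(11/2, 12, 11/2, 12, 16/3)
obs 9: x=3 → posterior Dirichlet(11/2, 12, 11/2, 13, 16/3)
obs 10: x=4 → posterior Dirichlet(11/2, 12, 11/2, 13, 19/3)

alpha_1=11/2, alpha_2=12, alpha_3=11/2, alpha_4=13, alpha_5=19/3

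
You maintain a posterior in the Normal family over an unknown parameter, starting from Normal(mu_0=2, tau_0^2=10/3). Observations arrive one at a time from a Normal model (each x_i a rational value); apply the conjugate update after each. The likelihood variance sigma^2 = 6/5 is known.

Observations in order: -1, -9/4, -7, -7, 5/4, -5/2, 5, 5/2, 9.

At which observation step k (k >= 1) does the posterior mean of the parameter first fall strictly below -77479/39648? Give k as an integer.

obs 1: x=-1 → posterior Normal(-7/34, 15/17)
obs 2: x=-9/4 → posterior Normal(-253/236, 30/59)
obs 3: x=-7 → posterior Normal(-953/336, 5/14)
obs 4: x=-7 → posterior Normal(-1653/436, 30/109)
obs 5: x=5/4 → posterior Normal(-191/67, 15/67)
obs 6: x=-5/2 → posterior Normal(-889/318, 10/53)
obs 7: x=5 → posterior Normal(-639/368, 15/92)
obs 8: x=5/2 → posterior Normal(-257/209, 30/209)
obs 9: x=9 → posterior Normal(-16/117, 5/39)

k = 3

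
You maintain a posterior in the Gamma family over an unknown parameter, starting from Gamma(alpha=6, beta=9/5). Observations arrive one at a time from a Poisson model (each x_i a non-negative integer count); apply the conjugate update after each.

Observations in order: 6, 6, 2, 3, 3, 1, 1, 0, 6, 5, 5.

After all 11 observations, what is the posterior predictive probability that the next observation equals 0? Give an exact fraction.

29642774844752946028434172162224104410437116074403984394101141506025761187823616/811633552880487781251622599476348495331715755727133841198496099316049572405850321

obs 1: x=6 → posterior Gamma(12, 14/5)
obs 2: x=6 → posterior Gamma(18, 19/5)
obs 3: x=2 → posterior Gamma(20, 24/5)
obs 4: x=3 → posterior Gamma(23, 29/5)
obs 5: x=3 → posterior Gamma(26, 34/5)
obs 6: x=1 → posterior Gamma(27, 39/5)
obs 7: x=1 → posterior Gamma(28, 44/5)
obs 8: x=0 → posterior Gamma(28, 49/5)
obs 9: x=6 → posterior Gamma(34, 54/5)
obs 10: x=5 → posterior Gamma(39, 59/5)
obs 11: x=5 → posterior Gamma(44, 64/5)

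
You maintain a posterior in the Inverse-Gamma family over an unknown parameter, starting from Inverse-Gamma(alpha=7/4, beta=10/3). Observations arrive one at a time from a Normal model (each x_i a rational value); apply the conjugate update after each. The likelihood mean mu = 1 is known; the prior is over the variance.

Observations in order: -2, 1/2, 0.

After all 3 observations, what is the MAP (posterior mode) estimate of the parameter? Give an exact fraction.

obs 1: x=-2 → posterior Inverse-Gamma(9/4, 47/6)
obs 2: x=1/2 → posterior Inverse-Gamma(11/4, 191/24)
obs 3: x=0 → posterior Inverse-Gamma(13/4, 203/24)

203/102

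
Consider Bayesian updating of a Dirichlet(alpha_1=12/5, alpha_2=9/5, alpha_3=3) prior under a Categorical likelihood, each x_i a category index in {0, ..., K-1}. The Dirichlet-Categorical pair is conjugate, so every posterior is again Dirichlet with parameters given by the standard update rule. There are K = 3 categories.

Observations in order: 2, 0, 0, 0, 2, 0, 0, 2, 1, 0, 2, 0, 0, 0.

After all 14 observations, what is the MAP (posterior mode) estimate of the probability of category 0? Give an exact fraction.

obs 1: x=2 → posterior Dirichlet(12/5, 9/5, 4)
obs 2: x=0 → posterior Dirichlet(17/5, 9/5, 4)
obs 3: x=0 → posterior Dirichlet(22/5, 9/5, 4)
obs 4: x=0 → posterior Dirichlet(27/5, 9/5, 4)
obs 5: x=2 → posterior Dirichlet(27/5, 9/5, 5)
obs 6: x=0 → posterior Dirichlet(32/5, 9/5, 5)
obs 7: x=0 → posterior Dirichlet(37/5, 9/5, 5)
obs 8: x=2 → posterior Dirichlet(37/5, 9/5, 6)
obs 9: x=1 → posterior Dirichlet(37/5, 14/5, 6)
obs 10: x=0 → posterior Dirichlet(42/5, 14/5, 6)
obs 11: x=2 → posterior Dirichlet(42/5, 14/5, 7)
obs 12: x=0 → posterior Dirichlet(47/5, 14/5, 7)
obs 13: x=0 → posterior Dirichlet(52/5, 14/5, 7)
obs 14: x=0 → posterior Dirichlet(57/5, 14/5, 7)

4/7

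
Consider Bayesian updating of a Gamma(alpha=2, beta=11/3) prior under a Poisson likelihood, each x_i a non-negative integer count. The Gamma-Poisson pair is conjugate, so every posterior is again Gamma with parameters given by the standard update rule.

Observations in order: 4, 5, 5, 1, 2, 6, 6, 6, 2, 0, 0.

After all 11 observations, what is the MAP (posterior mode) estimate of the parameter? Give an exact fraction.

obs 1: x=4 → posterior Gamma(6, 14/3)
obs 2: x=5 → posterior Gamma(11, 17/3)
obs 3: x=5 → posterior Gamma(16, 20/3)
obs 4: x=1 → posterior Gamma(17, 23/3)
obs 5: x=2 → posterior Gamma(19, 26/3)
obs 6: x=6 → posterior Gamma(25, 29/3)
obs 7: x=6 → posterior Gamma(31, 32/3)
obs 8: x=6 → posterior Gamma(37, 35/3)
obs 9: x=2 → posterior Gamma(39, 38/3)
obs 10: x=0 → posterior Gamma(39, 41/3)
obs 11: x=0 → posterior Gamma(39, 44/3)

57/22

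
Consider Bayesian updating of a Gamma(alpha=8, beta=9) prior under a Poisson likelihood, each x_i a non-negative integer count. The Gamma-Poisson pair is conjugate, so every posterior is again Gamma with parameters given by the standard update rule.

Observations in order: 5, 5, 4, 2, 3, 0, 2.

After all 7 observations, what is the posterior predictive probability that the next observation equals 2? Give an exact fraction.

obs 1: x=5 → posterior Gamma(13, 10)
obs 2: x=5 → posterior Gamma(18, 11)
obs 3: x=4 → posterior Gamma(22, 12)
obs 4: x=2 → posterior Gamma(24, 13)
obs 5: x=3 → posterior Gamma(27, 14)
obs 6: x=0 → posterior Gamma(27, 15)
obs 7: x=2 → posterior Gamma(29, 16)

36138386135402400294572254451371868160/139288917338851014461418017489467720433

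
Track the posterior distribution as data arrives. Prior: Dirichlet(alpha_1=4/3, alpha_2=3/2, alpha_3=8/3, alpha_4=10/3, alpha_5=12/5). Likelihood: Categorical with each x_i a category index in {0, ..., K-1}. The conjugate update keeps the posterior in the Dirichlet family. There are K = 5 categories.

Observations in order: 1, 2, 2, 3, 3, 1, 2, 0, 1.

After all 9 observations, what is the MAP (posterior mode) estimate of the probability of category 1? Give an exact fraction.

105/457

obs 1: x=1 → posterior Dirichlet(4/3, 5/2, 8/3, 10/3, 12/5)
obs 2: x=2 → posterior Dirichlet(4/3, 5/2, 11/3, 10/3, 12/5)
obs 3: x=2 → posterior Dirichlet(4/3, 5/2, 14/3, 10/3, 12/5)
obs 4: x=3 → posterior Dirichlet(4/3, 5/2, 14/3, 13/3, 12/5)
obs 5: x=3 → posterior Dirichlet(4/3, 5/2, 14/3, 16/3, 12/5)
obs 6: x=1 → posterior Dirichlet(4/3, 7/2, 14/3, 16/3, 12/5)
obs 7: x=2 → posterior Dirichlet(4/3, 7/2, 17/3, 16/3, 12/5)
obs 8: x=0 → posterior Dirichlet(7/3, 7/2, 17/3, 16/3, 12/5)
obs 9: x=1 → posterior Dirichlet(7/3, 9/2, 17/3, 16/3, 12/5)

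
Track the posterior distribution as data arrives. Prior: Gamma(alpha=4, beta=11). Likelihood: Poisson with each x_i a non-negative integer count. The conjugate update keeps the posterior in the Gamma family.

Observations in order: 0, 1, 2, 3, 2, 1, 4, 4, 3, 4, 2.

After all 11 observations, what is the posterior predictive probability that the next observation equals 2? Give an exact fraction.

8712311154255280691011869732146914692956160/37608910510519071039902074217516707306379521

obs 1: x=0 → posterior Gamma(4, 12)
obs 2: x=1 → posterior Gamma(5, 13)
obs 3: x=2 → posterior Gamma(7, 14)
obs 4: x=3 → posterior Gamma(10, 15)
obs 5: x=2 → posterior Gamma(12, 16)
obs 6: x=1 → posterior Gamma(13, 17)
obs 7: x=4 → posterior Gamma(17, 18)
obs 8: x=4 → posterior Gamma(21, 19)
obs 9: x=3 → posterior Gamma(24, 20)
obs 10: x=4 → posterior Gamma(28, 21)
obs 11: x=2 → posterior Gamma(30, 22)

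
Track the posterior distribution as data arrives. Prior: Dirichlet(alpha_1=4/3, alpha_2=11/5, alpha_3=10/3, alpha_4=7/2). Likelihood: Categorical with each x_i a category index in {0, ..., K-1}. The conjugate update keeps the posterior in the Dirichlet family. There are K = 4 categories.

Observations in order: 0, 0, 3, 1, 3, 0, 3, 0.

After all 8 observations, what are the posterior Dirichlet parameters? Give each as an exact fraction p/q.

alpha_1=16/3, alpha_2=16/5, alpha_3=10/3, alpha_4=13/2

obs 1: x=0 → posterior Dirichlet(7/3, 11/5, 10/3, 7/2)
obs 2: x=0 → posterior Dirichlet(10/3, 11/5, 10/3, 7/2)
obs 3: x=3 → posterior Dirichlet(10/3, 11/5, 10/3, 9/2)
obs 4: x=1 → posterior Dirichlet(10/3, 16/5, 10/3, 9/2)
obs 5: x=3 → posterior Dirichlet(10/3, 16/5, 10/3, 11/2)
obs 6: x=0 → posterior Dirichlet(13/3, 16/5, 10/3, 11/2)
obs 7: x=3 → posterior Dirichlet(13/3, 16/5, 10/3, 13/2)
obs 8: x=0 → posterior Dirichlet(16/3, 16/5, 10/3, 13/2)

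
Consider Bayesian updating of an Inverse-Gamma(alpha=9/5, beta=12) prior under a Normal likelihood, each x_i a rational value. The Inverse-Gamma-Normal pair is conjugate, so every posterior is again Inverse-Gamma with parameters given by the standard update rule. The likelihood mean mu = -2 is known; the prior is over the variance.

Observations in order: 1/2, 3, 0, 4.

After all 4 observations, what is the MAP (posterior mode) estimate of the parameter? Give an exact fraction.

obs 1: x=1/2 → posterior Inverse-Gamma(23/10, 121/8)
obs 2: x=3 → posterior Inverse-Gamma(14/5, 221/8)
obs 3: x=0 → posterior Inverse-Gamma(33/10, 237/8)
obs 4: x=4 → posterior Inverse-Gamma(19/5, 381/8)

635/64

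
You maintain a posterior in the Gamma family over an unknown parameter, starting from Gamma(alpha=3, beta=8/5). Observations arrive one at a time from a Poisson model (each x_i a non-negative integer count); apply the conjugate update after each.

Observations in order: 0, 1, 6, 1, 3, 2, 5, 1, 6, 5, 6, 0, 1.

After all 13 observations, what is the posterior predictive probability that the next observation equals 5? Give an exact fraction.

obs 1: x=0 → posterior Gamma(3, 13/5)
obs 2: x=1 → posterior Gamma(4, 18/5)
obs 3: x=6 → posterior Gamma(10, 23/5)
obs 4: x=1 → posterior Gamma(11, 28/5)
obs 5: x=3 → posterior Gamma(14, 33/5)
obs 6: x=2 → posterior Gamma(16, 38/5)
obs 7: x=5 → posterior Gamma(21, 43/5)
obs 8: x=1 → posterior Gamma(22, 48/5)
obs 9: x=6 → posterior Gamma(28, 53/5)
obs 10: x=5 → posterior Gamma(33, 58/5)
obs 11: x=6 → posterior Gamma(39, 63/5)
obs 12: x=0 → posterior Gamma(39, 68/5)
obs 13: x=1 → posterior Gamma(40, 73/5)

144712972386964725287956485956448618639259963809884313222186653888813056186219221875/1742477320115075686301761719415149806255249107178937961977521165726148980907070980096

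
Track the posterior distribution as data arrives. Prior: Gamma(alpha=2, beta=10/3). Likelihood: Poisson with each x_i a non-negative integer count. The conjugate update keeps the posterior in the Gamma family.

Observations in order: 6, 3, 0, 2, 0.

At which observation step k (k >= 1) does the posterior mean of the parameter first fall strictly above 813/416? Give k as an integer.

obs 1: x=6 → posterior Gamma(8, 13/3)
obs 2: x=3 → posterior Gamma(11, 16/3)
obs 3: x=0 → posterior Gamma(11, 19/3)
obs 4: x=2 → posterior Gamma(13, 22/3)
obs 5: x=0 → posterior Gamma(13, 25/3)

k = 2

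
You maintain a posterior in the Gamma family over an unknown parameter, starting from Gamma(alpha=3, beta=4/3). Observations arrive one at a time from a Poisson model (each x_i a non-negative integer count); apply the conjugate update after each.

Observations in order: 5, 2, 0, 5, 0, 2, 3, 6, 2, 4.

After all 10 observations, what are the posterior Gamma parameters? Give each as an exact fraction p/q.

obs 1: x=5 → posterior Gamma(8, 7/3)
obs 2: x=2 → posterior Gamma(10, 10/3)
obs 3: x=0 → posterior Gamma(10, 13/3)
obs 4: x=5 → posterior Gamma(15, 16/3)
obs 5: x=0 → posterior Gamma(15, 19/3)
obs 6: x=2 → posterior Gamma(17, 22/3)
obs 7: x=3 → posterior Gamma(20, 25/3)
obs 8: x=6 → posterior Gamma(26, 28/3)
obs 9: x=2 → posterior Gamma(28, 31/3)
obs 10: x=4 → posterior Gamma(32, 34/3)

alpha=32, beta=34/3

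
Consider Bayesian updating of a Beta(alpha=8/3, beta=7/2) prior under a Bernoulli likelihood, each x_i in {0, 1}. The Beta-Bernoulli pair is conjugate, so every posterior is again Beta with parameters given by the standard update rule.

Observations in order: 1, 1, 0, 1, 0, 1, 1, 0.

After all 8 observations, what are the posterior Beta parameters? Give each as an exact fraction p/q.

alpha=23/3, beta=13/2

obs 1: x=1 → posterior Beta(11/3, 7/2)
obs 2: x=1 → posterior Beta(14/3, 7/2)
obs 3: x=0 → posterior Beta(14/3, 9/2)
obs 4: x=1 → posterior Beta(17/3, 9/2)
obs 5: x=0 → posterior Beta(17/3, 11/2)
obs 6: x=1 → posterior Beta(20/3, 11/2)
obs 7: x=1 → posterior Beta(23/3, 11/2)
obs 8: x=0 → posterior Beta(23/3, 13/2)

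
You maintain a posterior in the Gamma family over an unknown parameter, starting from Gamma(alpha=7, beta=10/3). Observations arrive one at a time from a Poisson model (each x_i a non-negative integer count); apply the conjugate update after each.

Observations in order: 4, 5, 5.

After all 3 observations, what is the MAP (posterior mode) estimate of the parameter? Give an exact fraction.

obs 1: x=4 → posterior Gamma(11, 13/3)
obs 2: x=5 → posterior Gamma(16, 16/3)
obs 3: x=5 → posterior Gamma(21, 19/3)

60/19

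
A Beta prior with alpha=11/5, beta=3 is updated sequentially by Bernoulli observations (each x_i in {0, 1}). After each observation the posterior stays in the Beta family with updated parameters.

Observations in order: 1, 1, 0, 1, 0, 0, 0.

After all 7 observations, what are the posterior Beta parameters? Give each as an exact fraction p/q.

alpha=26/5, beta=7

obs 1: x=1 → posterior Beta(16/5, 3)
obs 2: x=1 → posterior Beta(21/5, 3)
obs 3: x=0 → posterior Beta(21/5, 4)
obs 4: x=1 → posterior Beta(26/5, 4)
obs 5: x=0 → posterior Beta(26/5, 5)
obs 6: x=0 → posterior Beta(26/5, 6)
obs 7: x=0 → posterior Beta(26/5, 7)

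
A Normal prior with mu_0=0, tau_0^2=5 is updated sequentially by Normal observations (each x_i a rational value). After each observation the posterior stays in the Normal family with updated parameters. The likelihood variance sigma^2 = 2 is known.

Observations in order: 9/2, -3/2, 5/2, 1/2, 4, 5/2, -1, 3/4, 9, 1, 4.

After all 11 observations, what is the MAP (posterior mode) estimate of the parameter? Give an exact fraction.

175/76

obs 1: x=9/2 → posterior Normal(45/14, 10/7)
obs 2: x=-3/2 → posterior Normal(5/4, 5/6)
obs 3: x=5/2 → posterior Normal(55/34, 10/17)
obs 4: x=1/2 → posterior Normal(15/11, 5/11)
obs 5: x=4 → posterior Normal(50/27, 10/27)
obs 6: x=5/2 → posterior Normal(125/64, 5/16)
obs 7: x=-1 → posterior Normal(115/74, 10/37)
obs 8: x=3/4 → posterior Normal(35/24, 5/21)
obs 9: x=9 → posterior Normal(425/188, 10/47)
obs 10: x=1 → posterior Normal(445/208, 5/26)
obs 11: x=4 → posterior Normal(175/76, 10/57)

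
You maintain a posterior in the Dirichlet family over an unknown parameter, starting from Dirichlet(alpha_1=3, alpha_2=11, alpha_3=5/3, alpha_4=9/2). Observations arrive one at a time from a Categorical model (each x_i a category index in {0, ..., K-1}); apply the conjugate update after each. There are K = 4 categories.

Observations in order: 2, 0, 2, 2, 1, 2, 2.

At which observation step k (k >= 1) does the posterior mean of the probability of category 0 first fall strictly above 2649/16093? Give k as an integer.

k = 2

obs 1: x=2 → posterior Dirichlet(3, 11, 8/3, 9/2)
obs 2: x=0 → posterior Dirichlet(4, 11, 8/3, 9/2)
obs 3: x=2 → posterior Dirichlet(4, 11, 11/3, 9/2)
obs 4: x=2 → posterior Dirichlet(4, 11, 14/3, 9/2)
obs 5: x=1 → posterior Dirichlet(4, 12, 14/3, 9/2)
obs 6: x=2 → posterior Dirichlet(4, 12, 17/3, 9/2)
obs 7: x=2 → posterior Dirichlet(4, 12, 20/3, 9/2)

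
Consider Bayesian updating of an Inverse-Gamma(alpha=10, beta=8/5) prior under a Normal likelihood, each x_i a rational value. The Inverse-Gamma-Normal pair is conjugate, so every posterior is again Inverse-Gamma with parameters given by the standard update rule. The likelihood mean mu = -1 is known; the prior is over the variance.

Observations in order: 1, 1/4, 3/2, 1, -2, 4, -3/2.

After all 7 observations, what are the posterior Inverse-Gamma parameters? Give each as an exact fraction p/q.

obs 1: x=1 → posterior Inverse-Gamma(21/2, 18/5)
obs 2: x=1/4 → posterior Inverse-Gamma(11, 701/160)
obs 3: x=3/2 → posterior Inverse-Gamma(23/2, 1201/160)
obs 4: x=1 → posterior Inverse-Gamma(12, 1521/160)
obs 5: x=-2 → posterior Inverse-Gamma(25/2, 1601/160)
obs 6: x=4 → posterior Inverse-Gamma(13, 3601/160)
obs 7: x=-3/2 → posterior Inverse-Gamma(27/2, 3621/160)

alpha=27/2, beta=3621/160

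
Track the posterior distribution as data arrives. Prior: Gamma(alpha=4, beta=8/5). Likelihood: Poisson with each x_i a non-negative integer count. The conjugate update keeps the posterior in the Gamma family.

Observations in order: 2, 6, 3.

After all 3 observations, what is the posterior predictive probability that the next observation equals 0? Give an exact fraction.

266635235464391245607/5097655355238390956032

obs 1: x=2 → posterior Gamma(6, 13/5)
obs 2: x=6 → posterior Gamma(12, 18/5)
obs 3: x=3 → posterior Gamma(15, 23/5)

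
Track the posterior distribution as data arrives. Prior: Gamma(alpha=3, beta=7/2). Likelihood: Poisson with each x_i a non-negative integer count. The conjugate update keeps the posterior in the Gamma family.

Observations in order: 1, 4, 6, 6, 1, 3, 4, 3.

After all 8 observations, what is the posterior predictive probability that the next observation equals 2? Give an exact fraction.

3244177324037818997528944141197962925906824768/13552527156068805425093160010874271392822265625

obs 1: x=1 → posterior Gamma(4, 9/2)
obs 2: x=4 → posterior Gamma(8, 11/2)
obs 3: x=6 → posterior Gamma(14, 13/2)
obs 4: x=6 → posterior Gamma(20, 15/2)
obs 5: x=1 → posterior Gamma(21, 17/2)
obs 6: x=3 → posterior Gamma(24, 19/2)
obs 7: x=4 → posterior Gamma(28, 21/2)
obs 8: x=3 → posterior Gamma(31, 23/2)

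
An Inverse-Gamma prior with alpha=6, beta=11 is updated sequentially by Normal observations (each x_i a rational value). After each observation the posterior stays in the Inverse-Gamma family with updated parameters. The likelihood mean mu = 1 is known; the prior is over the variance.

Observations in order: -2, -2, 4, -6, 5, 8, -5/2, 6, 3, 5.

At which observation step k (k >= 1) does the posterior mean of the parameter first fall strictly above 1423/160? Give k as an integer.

obs 1: x=-2 → posterior Inverse-Gamma(13/2, 31/2)
obs 2: x=-2 → posterior Inverse-Gamma(7, 20)
obs 3: x=4 → posterior Inverse-Gamma(15/2, 49/2)
obs 4: x=-6 → posterior Inverse-Gamma(8, 49)
obs 5: x=5 → posterior Inverse-Gamma(17/2, 57)
obs 6: x=8 → posterior Inverse-Gamma(9, 163/2)
obs 7: x=-5/2 → posterior Inverse-Gamma(19/2, 701/8)
obs 8: x=6 → posterior Inverse-Gamma(10, 801/8)
obs 9: x=3 → posterior Inverse-Gamma(21/2, 817/8)
obs 10: x=5 → posterior Inverse-Gamma(11, 881/8)

k = 6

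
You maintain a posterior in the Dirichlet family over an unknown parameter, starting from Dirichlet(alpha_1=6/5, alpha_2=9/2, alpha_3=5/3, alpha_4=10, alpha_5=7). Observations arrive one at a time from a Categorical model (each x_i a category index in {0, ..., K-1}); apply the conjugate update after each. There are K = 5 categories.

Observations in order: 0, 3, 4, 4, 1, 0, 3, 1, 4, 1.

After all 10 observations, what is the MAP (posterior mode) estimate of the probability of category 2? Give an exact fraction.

obs 1: x=0 → posterior Dirichlet(11/5, 9/2, 5/3, 10, 7)
obs 2: x=3 → posterior Dirichlet(11/5, 9/2, 5/3, 11, 7)
obs 3: x=4 → posterior Dirichlet(11/5, 9/2, 5/3, 11, 8)
obs 4: x=4 → posterior Dirichlet(11/5, 9/2, 5/3, 11, 9)
obs 5: x=1 → posterior Dirichlet(11/5, 11/2, 5/3, 11, 9)
obs 6: x=0 → posterior Dirichlet(16/5, 11/2, 5/3, 11, 9)
obs 7: x=3 → posterior Dirichlet(16/5, 11/2, 5/3, 12, 9)
obs 8: x=1 → posterior Dirichlet(16/5, 13/2, 5/3, 12, 9)
obs 9: x=4 → posterior Dirichlet(16/5, 13/2, 5/3, 12, 10)
obs 10: x=1 → posterior Dirichlet(16/5, 15/2, 5/3, 12, 10)

20/881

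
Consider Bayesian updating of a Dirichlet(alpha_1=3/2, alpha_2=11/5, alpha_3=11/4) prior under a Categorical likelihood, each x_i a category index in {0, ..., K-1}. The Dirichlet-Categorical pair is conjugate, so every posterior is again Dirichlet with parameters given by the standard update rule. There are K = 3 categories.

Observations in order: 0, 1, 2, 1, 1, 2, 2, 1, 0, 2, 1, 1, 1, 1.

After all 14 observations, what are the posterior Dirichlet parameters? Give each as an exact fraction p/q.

alpha_1=7/2, alpha_2=51/5, alpha_3=27/4

obs 1: x=0 → posterior Dirichlet(5/2, 11/5, 11/4)
obs 2: x=1 → posterior Dirichlet(5/2, 16/5, 11/4)
obs 3: x=2 → posterior Dirichlet(5/2, 16/5, 15/4)
obs 4: x=1 → posterior Dirichlet(5/2, 21/5, 15/4)
obs 5: x=1 → posterior Dirichlet(5/2, 26/5, 15/4)
obs 6: x=2 → posterior Dirichlet(5/2, 26/5, 19/4)
obs 7: x=2 → posterior Dirichlet(5/2, 26/5, 23/4)
obs 8: x=1 → posterior Dirichlet(5/2, 31/5, 23/4)
obs 9: x=0 → posterior Dirichlet(7/2, 31/5, 23/4)
obs 10: x=2 → posterior Dirichlet(7/2, 31/5, 27/4)
obs 11: x=1 → posterior Dirichlet(7/2, 36/5, 27/4)
obs 12: x=1 → posterior Dirichlet(7/2, 41/5, 27/4)
obs 13: x=1 → posterior Dirichlet(7/2, 46/5, 27/4)
obs 14: x=1 → posterior Dirichlet(7/2, 51/5, 27/4)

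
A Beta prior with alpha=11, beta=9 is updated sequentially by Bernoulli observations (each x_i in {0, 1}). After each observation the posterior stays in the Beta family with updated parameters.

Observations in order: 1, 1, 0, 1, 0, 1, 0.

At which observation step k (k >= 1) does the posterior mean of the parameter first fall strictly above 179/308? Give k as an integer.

obs 1: x=1 → posterior Beta(12, 9)
obs 2: x=1 → posterior Beta(13, 9)
obs 3: x=0 → posterior Beta(13, 10)
obs 4: x=1 → posterior Beta(14, 10)
obs 5: x=0 → posterior Beta(14, 11)
obs 6: x=1 → posterior Beta(15, 11)
obs 7: x=0 → posterior Beta(15, 12)

k = 2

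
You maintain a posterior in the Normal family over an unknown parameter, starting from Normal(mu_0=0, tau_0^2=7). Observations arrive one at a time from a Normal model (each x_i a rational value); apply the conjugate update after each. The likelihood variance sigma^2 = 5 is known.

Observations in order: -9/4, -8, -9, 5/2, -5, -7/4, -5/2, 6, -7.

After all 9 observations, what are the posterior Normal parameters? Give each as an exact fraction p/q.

obs 1: x=-9/4 → posterior Normal(-21/16, 35/12)
obs 2: x=-8 → posterior Normal(-287/76, 35/19)
obs 3: x=-9 → posterior Normal(-539/104, 35/26)
obs 4: x=5/2 → posterior Normal(-469/132, 35/33)
obs 5: x=-5 → posterior Normal(-609/160, 7/8)
obs 6: x=-7/4 → posterior Normal(-7/2, 35/47)
obs 7: x=-5/2 → posterior Normal(-91/27, 35/54)
obs 8: x=6 → posterior Normal(-140/61, 35/61)
obs 9: x=-7 → posterior Normal(-189/68, 35/68)

mu_0=-189/68, tau_0^2=35/68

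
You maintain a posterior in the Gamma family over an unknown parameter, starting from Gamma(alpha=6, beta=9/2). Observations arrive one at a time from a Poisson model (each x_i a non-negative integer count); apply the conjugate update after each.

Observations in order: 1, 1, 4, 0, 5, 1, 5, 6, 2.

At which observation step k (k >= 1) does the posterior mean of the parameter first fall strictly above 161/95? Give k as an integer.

k = 5

obs 1: x=1 → posterior Gamma(7, 11/2)
obs 2: x=1 → posterior Gamma(8, 13/2)
obs 3: x=4 → posterior Gamma(12, 15/2)
obs 4: x=0 → posterior Gamma(12, 17/2)
obs 5: x=5 → posterior Gamma(17, 19/2)
obs 6: x=1 → posterior Gamma(18, 21/2)
obs 7: x=5 → posterior Gamma(23, 23/2)
obs 8: x=6 → posterior Gamma(29, 25/2)
obs 9: x=2 → posterior Gamma(31, 27/2)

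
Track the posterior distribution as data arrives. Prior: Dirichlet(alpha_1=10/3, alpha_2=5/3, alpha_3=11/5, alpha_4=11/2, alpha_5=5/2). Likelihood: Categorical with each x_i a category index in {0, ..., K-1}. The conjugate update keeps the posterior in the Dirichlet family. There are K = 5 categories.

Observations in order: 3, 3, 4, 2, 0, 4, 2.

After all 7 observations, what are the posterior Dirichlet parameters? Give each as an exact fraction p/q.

obs 1: x=3 → posterior Dirichlet(10/3, 5/3, 11/5, 13/2, 5/2)
obs 2: x=3 → posterior Dirichlet(10/3, 5/3, 11/5, 15/2, 5/2)
obs 3: x=4 → posterior Dirichlet(10/3, 5/3, 11/5, 15/2, 7/2)
obs 4: x=2 → posterior Dirichlet(10/3, 5/3, 16/5, 15/2, 7/2)
obs 5: x=0 → posterior Dirichlet(13/3, 5/3, 16/5, 15/2, 7/2)
obs 6: x=4 → posterior Dirichlet(13/3, 5/3, 16/5, 15/2, 9/2)
obs 7: x=2 → posterior Dirichlet(13/3, 5/3, 21/5, 15/2, 9/2)

alpha_1=13/3, alpha_2=5/3, alpha_3=21/5, alpha_4=15/2, alpha_5=9/2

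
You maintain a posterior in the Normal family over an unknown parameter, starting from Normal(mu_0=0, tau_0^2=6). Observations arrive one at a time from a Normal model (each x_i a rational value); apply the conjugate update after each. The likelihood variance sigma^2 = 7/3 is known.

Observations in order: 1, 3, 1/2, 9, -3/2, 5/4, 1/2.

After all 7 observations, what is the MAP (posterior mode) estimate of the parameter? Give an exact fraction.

obs 1: x=1 → posterior Normal(18/25, 42/25)
obs 2: x=3 → posterior Normal(72/43, 42/43)
obs 3: x=1/2 → posterior Normal(81/61, 42/61)
obs 4: x=9 → posterior Normal(243/79, 42/79)
obs 5: x=-3/2 → posterior Normal(216/97, 42/97)
obs 6: x=5/4 → posterior Normal(477/230, 42/115)
obs 7: x=1/2 → posterior Normal(495/266, 6/19)

495/266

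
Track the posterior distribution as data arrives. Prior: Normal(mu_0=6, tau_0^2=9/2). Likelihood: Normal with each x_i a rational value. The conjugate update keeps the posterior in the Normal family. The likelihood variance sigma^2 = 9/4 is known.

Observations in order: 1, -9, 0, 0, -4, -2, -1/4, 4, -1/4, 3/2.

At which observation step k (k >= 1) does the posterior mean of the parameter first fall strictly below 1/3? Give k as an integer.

obs 1: x=1 → posterior Normal(8/3, 3/2)
obs 2: x=-9 → posterior Normal(-2, 9/10)
obs 3: x=0 → posterior Normal(-10/7, 9/14)
obs 4: x=0 → posterior Normal(-10/9, 1/2)
obs 5: x=-4 → posterior Normal(-18/11, 9/22)
obs 6: x=-2 → posterior Normal(-22/13, 9/26)
obs 7: x=-1/4 → posterior Normal(-3/2, 3/10)
obs 8: x=4 → posterior Normal(-29/34, 9/34)
obs 9: x=-1/4 → posterior Normal(-15/19, 9/38)
obs 10: x=3/2 → posterior Normal(-4/7, 3/14)

k = 2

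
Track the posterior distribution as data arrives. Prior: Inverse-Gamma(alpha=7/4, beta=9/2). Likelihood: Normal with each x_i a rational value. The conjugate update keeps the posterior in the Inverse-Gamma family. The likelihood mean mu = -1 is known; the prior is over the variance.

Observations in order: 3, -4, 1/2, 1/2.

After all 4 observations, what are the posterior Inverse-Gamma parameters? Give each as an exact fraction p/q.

obs 1: x=3 → posterior Inverse-Gamma(9/4, 25/2)
obs 2: x=-4 → posterior Inverse-Gamma(11/4, 17)
obs 3: x=1/2 → posterior Inverse-Gamma(13/4, 145/8)
obs 4: x=1/2 → posterior Inverse-Gamma(15/4, 77/4)

alpha=15/4, beta=77/4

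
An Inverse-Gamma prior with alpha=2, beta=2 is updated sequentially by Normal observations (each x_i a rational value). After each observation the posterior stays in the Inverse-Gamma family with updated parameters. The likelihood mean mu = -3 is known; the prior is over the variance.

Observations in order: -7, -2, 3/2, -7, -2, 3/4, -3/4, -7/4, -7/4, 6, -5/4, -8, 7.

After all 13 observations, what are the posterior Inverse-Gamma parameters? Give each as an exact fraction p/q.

alpha=17/2, beta=4633/32

obs 1: x=-7 → posterior Inverse-Gamma(5/2, 10)
obs 2: x=-2 → posterior Inverse-Gamma(3, 21/2)
obs 3: x=3/2 → posterior Inverse-Gamma(7/2, 165/8)
obs 4: x=-7 → posterior Inverse-Gamma(4, 229/8)
obs 5: x=-2 → posterior Inverse-Gamma(9/2, 233/8)
obs 6: x=3/4 → posterior Inverse-Gamma(5, 1157/32)
obs 7: x=-3/4 → posterior Inverse-Gamma(11/2, 619/16)
obs 8: x=-7/4 → posterior Inverse-Gamma(6, 1263/32)
obs 9: x=-7/4 → posterior Inverse-Gamma(13/2, 161/4)
obs 10: x=6 → posterior Inverse-Gamma(7, 323/4)
obs 11: x=-5/4 → posterior Inverse-Gamma(15/2, 2633/32)
obs 12: x=-8 → posterior Inverse-Gamma(8, 3033/32)
obs 13: x=7 → posterior Inverse-Gamma(17/2, 4633/32)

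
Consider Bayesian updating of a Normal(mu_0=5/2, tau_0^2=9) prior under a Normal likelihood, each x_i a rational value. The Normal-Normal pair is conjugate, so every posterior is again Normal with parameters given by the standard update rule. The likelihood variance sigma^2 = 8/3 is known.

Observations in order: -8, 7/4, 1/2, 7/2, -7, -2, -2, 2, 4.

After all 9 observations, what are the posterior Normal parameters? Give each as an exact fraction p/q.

obs 1: x=-8 → posterior Normal(-28/5, 72/35)
obs 2: x=7/4 → posterior Normal(-595/248, 36/31)
obs 3: x=1/2 → posterior Normal(-541/356, 72/89)
obs 4: x=7/2 → posterior Normal(-163/464, 18/29)
obs 5: x=-7 → posterior Normal(-919/572, 72/143)
obs 6: x=-2 → posterior Normal(-227/136, 36/85)
obs 7: x=-2 → posterior Normal(-1351/788, 72/197)
obs 8: x=2 → posterior Normal(-1135/896, 9/28)
obs 9: x=4 → posterior Normal(-703/1004, 72/251)

mu_0=-703/1004, tau_0^2=72/251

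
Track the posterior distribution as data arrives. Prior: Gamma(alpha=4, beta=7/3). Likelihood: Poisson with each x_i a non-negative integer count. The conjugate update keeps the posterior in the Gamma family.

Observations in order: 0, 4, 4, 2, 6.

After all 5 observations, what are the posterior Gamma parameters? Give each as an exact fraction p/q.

obs 1: x=0 → posterior Gamma(4, 10/3)
obs 2: x=4 → posterior Gamma(8, 13/3)
obs 3: x=4 → posterior Gamma(12, 16/3)
obs 4: x=2 → posterior Gamma(14, 19/3)
obs 5: x=6 → posterior Gamma(20, 22/3)

alpha=20, beta=22/3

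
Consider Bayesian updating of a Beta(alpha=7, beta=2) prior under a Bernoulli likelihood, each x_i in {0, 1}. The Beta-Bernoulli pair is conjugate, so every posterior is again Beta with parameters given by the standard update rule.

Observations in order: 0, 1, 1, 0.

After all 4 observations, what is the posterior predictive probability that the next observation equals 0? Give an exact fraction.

obs 1: x=0 → posterior Beta(7, 3)
obs 2: x=1 → posterior Beta(8, 3)
obs 3: x=1 → posterior Beta(9, 3)
obs 4: x=0 → posterior Beta(9, 4)

4/13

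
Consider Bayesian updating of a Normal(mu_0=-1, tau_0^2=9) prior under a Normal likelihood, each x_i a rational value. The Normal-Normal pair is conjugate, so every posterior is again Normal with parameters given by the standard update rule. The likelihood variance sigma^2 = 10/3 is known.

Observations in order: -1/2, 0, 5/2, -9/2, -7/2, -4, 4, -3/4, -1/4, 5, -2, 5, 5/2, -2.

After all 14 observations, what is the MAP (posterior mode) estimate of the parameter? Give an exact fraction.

obs 1: x=-1/2 → posterior Normal(-47/74, 90/37)
obs 2: x=0 → posterior Normal(-47/128, 45/32)
obs 3: x=5/2 → posterior Normal(44/91, 90/91)
obs 4: x=-9/2 → posterior Normal(-155/236, 45/59)
obs 5: x=-7/2 → posterior Normal(-172/145, 18/29)
obs 6: x=-4 → posterior Normal(-70/43, 45/86)
obs 7: x=4 → posterior Normal(-172/199, 90/199)
obs 8: x=-3/4 → posterior Normal(-769/904, 45/113)
obs 9: x=-1/4 → posterior Normal(-199/253, 90/253)
obs 10: x=5 → posterior Normal(-8/35, 9/28)
obs 11: x=-2 → posterior Normal(-118/307, 90/307)
obs 12: x=5 → posterior Normal(17/334, 45/167)
obs 13: x=5/2 → posterior Normal(169/722, 90/361)
obs 14: x=-2 → posterior Normal(61/776, 45/194)

61/776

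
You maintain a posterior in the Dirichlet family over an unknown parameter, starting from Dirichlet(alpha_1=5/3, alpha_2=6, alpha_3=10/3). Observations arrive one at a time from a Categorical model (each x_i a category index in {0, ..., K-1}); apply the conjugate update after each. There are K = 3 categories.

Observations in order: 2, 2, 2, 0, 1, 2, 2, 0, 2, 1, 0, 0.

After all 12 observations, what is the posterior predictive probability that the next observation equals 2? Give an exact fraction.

28/69

obs 1: x=2 → posterior Dirichlet(5/3, 6, 13/3)
obs 2: x=2 → posterior Dirichlet(5/3, 6, 16/3)
obs 3: x=2 → posterior Dirichlet(5/3, 6, 19/3)
obs 4: x=0 → posterior Dirichlet(8/3, 6, 19/3)
obs 5: x=1 → posterior Dirichlet(8/3, 7, 19/3)
obs 6: x=2 → posterior Dirichlet(8/3, 7, 22/3)
obs 7: x=2 → posterior Dirichlet(8/3, 7, 25/3)
obs 8: x=0 → posterior Dirichlet(11/3, 7, 25/3)
obs 9: x=2 → posterior Dirichlet(11/3, 7, 28/3)
obs 10: x=1 → posterior Dirichlet(11/3, 8, 28/3)
obs 11: x=0 → posterior Dirichlet(14/3, 8, 28/3)
obs 12: x=0 → posterior Dirichlet(17/3, 8, 28/3)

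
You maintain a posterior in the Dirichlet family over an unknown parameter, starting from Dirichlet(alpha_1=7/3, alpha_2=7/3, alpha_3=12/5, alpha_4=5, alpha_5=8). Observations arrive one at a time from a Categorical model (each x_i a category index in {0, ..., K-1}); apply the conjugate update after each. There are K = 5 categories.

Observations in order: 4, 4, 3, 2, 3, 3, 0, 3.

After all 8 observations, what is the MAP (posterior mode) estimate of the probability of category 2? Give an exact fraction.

obs 1: x=4 → posterior Dirichlet(7/3, 7/3, 12/5, 5, 9)
obs 2: x=4 → posterior Dirichlet(7/3, 7/3, 12/5, 5, 10)
obs 3: x=3 → posterior Dirichlet(7/3, 7/3, 12/5, 6, 10)
obs 4: x=2 → posterior Dirichlet(7/3, 7/3, 17/5, 6, 10)
obs 5: x=3 → posterior Dirichlet(7/3, 7/3, 17/5, 7, 10)
obs 6: x=3 → posterior Dirichlet(7/3, 7/3, 17/5, 8, 10)
obs 7: x=0 → posterior Dirichlet(10/3, 7/3, 17/5, 8, 10)
obs 8: x=3 → posterior Dirichlet(10/3, 7/3, 17/5, 9, 10)

18/173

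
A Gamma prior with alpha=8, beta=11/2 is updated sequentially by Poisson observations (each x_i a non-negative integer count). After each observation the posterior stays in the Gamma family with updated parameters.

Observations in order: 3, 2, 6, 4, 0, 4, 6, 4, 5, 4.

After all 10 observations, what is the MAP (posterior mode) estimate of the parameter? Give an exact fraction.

90/31

obs 1: x=3 → posterior Gamma(11, 13/2)
obs 2: x=2 → posterior Gamma(13, 15/2)
obs 3: x=6 → posterior Gamma(19, 17/2)
obs 4: x=4 → posterior Gamma(23, 19/2)
obs 5: x=0 → posterior Gamma(23, 21/2)
obs 6: x=4 → posterior Gamma(27, 23/2)
obs 7: x=6 → posterior Gamma(33, 25/2)
obs 8: x=4 → posterior Gamma(37, 27/2)
obs 9: x=5 → posterior Gamma(42, 29/2)
obs 10: x=4 → posterior Gamma(46, 31/2)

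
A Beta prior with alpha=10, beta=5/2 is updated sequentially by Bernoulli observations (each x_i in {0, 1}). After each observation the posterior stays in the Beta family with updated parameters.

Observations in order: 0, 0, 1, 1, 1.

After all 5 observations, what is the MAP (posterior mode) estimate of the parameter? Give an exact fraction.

24/31

obs 1: x=0 → posterior Beta(10, 7/2)
obs 2: x=0 → posterior Beta(10, 9/2)
obs 3: x=1 → posterior Beta(11, 9/2)
obs 4: x=1 → posterior Beta(12, 9/2)
obs 5: x=1 → posterior Beta(13, 9/2)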